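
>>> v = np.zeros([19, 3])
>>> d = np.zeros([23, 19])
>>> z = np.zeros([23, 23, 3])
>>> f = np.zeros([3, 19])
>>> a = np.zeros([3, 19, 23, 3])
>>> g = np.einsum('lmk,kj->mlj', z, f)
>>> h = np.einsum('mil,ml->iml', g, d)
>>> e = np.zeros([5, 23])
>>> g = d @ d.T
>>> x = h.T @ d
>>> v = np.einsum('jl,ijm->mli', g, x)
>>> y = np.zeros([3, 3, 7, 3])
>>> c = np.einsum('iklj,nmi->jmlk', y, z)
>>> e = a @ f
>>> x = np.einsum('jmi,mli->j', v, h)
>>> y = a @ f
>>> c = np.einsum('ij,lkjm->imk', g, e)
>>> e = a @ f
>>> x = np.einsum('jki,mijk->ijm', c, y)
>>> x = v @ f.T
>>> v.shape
(19, 23, 19)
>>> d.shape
(23, 19)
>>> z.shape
(23, 23, 3)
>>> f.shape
(3, 19)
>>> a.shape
(3, 19, 23, 3)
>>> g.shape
(23, 23)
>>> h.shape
(23, 23, 19)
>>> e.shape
(3, 19, 23, 19)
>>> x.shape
(19, 23, 3)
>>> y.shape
(3, 19, 23, 19)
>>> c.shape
(23, 19, 19)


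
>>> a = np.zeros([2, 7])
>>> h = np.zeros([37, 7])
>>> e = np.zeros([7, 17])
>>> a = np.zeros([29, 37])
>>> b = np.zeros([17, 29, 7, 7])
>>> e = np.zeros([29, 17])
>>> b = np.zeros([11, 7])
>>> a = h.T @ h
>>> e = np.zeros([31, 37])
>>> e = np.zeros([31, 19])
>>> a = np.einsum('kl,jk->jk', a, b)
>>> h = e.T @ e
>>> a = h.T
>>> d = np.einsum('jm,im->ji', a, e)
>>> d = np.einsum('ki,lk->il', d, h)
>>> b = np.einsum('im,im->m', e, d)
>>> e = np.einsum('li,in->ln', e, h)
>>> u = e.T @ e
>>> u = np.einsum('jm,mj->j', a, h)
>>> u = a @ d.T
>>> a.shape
(19, 19)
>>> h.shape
(19, 19)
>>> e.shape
(31, 19)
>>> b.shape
(19,)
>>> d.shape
(31, 19)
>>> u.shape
(19, 31)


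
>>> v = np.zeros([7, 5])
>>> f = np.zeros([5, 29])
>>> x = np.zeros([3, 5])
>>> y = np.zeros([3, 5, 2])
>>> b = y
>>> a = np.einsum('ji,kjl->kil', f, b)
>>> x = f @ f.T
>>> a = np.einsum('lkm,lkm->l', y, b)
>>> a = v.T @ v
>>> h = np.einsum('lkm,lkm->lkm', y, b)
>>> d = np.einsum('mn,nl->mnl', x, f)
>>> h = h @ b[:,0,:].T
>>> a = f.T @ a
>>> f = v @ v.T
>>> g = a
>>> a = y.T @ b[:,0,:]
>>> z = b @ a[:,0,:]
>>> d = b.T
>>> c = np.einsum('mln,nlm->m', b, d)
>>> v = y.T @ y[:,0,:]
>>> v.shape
(2, 5, 2)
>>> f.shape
(7, 7)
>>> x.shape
(5, 5)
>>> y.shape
(3, 5, 2)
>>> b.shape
(3, 5, 2)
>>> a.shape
(2, 5, 2)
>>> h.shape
(3, 5, 3)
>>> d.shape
(2, 5, 3)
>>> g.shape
(29, 5)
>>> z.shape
(3, 5, 2)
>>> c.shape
(3,)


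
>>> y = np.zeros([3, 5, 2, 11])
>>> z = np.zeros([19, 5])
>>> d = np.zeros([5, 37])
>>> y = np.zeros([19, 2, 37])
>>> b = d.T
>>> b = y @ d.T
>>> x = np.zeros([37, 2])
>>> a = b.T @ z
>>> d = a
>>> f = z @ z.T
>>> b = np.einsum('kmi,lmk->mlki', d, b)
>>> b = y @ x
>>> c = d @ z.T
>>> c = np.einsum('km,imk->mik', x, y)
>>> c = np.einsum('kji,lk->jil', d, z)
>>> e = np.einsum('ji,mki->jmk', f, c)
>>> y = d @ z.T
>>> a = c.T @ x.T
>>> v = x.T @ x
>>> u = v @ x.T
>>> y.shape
(5, 2, 19)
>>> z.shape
(19, 5)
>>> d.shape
(5, 2, 5)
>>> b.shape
(19, 2, 2)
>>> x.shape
(37, 2)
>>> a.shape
(19, 5, 37)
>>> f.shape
(19, 19)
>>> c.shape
(2, 5, 19)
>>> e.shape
(19, 2, 5)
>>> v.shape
(2, 2)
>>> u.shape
(2, 37)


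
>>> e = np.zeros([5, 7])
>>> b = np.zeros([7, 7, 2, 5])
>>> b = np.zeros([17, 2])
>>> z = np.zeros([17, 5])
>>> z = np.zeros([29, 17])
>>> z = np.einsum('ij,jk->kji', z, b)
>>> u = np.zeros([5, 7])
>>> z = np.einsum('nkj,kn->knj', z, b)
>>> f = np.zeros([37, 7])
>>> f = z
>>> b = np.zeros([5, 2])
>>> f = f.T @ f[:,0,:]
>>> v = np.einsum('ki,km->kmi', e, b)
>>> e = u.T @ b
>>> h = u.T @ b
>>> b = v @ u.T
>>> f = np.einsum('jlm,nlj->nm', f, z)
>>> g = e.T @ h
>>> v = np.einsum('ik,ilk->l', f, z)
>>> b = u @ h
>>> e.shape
(7, 2)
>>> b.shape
(5, 2)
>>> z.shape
(17, 2, 29)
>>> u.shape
(5, 7)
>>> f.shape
(17, 29)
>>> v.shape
(2,)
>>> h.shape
(7, 2)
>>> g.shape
(2, 2)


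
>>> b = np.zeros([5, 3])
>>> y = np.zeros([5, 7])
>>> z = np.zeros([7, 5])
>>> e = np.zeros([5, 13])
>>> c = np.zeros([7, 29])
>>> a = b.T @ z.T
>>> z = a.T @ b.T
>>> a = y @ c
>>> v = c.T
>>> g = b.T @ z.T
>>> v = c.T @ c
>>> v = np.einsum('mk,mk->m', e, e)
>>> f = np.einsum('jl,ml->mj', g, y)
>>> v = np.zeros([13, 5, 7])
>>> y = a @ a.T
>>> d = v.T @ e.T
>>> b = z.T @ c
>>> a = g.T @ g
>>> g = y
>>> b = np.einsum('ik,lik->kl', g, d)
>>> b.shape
(5, 7)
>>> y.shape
(5, 5)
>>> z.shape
(7, 5)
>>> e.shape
(5, 13)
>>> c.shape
(7, 29)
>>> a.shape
(7, 7)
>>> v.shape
(13, 5, 7)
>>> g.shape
(5, 5)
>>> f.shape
(5, 3)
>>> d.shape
(7, 5, 5)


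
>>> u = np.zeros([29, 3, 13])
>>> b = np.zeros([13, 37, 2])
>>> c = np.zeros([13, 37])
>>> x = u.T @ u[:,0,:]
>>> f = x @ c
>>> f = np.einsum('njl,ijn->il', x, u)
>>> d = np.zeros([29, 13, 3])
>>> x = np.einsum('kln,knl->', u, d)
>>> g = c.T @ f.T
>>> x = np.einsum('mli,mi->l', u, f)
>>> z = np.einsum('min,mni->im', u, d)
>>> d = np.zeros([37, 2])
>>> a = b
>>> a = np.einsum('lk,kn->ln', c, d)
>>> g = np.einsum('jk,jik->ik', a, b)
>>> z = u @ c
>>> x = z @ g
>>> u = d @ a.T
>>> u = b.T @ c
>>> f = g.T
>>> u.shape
(2, 37, 37)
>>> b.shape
(13, 37, 2)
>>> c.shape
(13, 37)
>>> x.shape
(29, 3, 2)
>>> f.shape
(2, 37)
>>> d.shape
(37, 2)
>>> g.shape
(37, 2)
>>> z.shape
(29, 3, 37)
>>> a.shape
(13, 2)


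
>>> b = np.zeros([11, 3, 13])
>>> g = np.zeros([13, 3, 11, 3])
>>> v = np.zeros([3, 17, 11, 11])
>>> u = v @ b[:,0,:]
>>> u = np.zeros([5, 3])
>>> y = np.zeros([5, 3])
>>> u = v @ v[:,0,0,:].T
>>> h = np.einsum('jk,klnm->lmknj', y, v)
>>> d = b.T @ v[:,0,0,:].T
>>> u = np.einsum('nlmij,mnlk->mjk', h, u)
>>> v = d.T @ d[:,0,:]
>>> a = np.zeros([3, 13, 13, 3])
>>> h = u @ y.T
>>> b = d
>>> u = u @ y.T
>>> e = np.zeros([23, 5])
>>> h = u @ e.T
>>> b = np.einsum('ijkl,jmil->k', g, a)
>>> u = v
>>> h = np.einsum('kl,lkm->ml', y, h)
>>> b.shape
(11,)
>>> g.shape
(13, 3, 11, 3)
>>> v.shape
(3, 3, 3)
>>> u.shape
(3, 3, 3)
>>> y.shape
(5, 3)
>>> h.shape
(23, 3)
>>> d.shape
(13, 3, 3)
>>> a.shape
(3, 13, 13, 3)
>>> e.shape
(23, 5)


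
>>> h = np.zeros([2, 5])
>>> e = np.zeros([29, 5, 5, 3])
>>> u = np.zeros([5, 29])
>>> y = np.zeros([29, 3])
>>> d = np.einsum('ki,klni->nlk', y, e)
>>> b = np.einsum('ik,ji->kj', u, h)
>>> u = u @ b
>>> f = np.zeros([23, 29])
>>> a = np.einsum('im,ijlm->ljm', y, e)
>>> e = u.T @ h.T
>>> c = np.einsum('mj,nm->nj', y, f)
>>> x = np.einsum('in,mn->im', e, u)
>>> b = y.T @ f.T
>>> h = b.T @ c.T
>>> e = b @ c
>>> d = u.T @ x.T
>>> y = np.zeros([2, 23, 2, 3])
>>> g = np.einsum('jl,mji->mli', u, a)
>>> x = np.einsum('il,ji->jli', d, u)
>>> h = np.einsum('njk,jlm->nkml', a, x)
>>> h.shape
(5, 3, 2, 2)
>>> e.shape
(3, 3)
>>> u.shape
(5, 2)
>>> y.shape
(2, 23, 2, 3)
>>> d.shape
(2, 2)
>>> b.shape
(3, 23)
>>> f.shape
(23, 29)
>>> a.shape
(5, 5, 3)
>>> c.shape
(23, 3)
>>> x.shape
(5, 2, 2)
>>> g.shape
(5, 2, 3)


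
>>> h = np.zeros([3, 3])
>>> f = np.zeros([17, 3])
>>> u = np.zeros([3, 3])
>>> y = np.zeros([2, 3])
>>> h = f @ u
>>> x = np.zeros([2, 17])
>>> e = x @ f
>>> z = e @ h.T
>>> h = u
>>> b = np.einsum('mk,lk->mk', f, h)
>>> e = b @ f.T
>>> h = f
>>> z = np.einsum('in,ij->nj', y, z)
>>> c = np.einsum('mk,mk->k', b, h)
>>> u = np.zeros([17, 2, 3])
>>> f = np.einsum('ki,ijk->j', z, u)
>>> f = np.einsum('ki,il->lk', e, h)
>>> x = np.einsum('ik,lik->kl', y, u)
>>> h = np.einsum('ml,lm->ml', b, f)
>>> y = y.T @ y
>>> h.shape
(17, 3)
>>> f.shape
(3, 17)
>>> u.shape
(17, 2, 3)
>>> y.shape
(3, 3)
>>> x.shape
(3, 17)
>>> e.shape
(17, 17)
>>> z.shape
(3, 17)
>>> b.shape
(17, 3)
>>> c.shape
(3,)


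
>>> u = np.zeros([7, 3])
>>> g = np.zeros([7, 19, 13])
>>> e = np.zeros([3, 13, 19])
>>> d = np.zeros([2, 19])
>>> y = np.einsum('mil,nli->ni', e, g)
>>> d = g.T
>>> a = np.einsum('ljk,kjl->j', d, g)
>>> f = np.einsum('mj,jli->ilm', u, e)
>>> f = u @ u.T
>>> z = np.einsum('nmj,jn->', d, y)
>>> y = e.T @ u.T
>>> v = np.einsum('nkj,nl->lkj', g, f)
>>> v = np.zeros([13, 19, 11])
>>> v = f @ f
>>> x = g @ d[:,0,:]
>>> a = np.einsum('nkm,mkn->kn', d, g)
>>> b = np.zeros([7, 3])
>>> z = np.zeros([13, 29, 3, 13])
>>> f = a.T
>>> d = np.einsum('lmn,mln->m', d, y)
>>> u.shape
(7, 3)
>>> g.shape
(7, 19, 13)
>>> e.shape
(3, 13, 19)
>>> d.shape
(19,)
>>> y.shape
(19, 13, 7)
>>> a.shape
(19, 13)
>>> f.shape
(13, 19)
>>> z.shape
(13, 29, 3, 13)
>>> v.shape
(7, 7)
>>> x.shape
(7, 19, 7)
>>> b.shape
(7, 3)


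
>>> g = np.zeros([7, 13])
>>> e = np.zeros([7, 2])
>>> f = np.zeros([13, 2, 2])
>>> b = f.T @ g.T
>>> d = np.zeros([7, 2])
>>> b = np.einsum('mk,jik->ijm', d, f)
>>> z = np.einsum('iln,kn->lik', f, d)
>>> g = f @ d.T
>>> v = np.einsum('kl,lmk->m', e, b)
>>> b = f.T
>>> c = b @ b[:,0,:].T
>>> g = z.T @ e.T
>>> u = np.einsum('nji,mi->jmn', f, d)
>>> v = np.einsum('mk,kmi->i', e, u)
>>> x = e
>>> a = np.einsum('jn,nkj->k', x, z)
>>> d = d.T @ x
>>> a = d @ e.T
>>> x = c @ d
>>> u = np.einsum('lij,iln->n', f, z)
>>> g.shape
(7, 13, 7)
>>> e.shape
(7, 2)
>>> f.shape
(13, 2, 2)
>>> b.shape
(2, 2, 13)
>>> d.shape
(2, 2)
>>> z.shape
(2, 13, 7)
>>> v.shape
(13,)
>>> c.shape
(2, 2, 2)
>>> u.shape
(7,)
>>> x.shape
(2, 2, 2)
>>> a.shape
(2, 7)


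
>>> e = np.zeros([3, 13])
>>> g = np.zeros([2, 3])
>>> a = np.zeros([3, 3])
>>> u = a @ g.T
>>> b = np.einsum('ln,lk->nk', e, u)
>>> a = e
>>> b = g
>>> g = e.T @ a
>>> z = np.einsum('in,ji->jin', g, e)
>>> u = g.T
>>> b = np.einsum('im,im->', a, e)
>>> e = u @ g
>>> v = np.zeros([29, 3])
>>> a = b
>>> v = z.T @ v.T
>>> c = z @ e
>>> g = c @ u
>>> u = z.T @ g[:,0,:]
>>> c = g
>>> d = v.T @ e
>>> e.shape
(13, 13)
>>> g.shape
(3, 13, 13)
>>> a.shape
()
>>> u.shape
(13, 13, 13)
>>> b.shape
()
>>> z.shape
(3, 13, 13)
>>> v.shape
(13, 13, 29)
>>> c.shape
(3, 13, 13)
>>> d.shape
(29, 13, 13)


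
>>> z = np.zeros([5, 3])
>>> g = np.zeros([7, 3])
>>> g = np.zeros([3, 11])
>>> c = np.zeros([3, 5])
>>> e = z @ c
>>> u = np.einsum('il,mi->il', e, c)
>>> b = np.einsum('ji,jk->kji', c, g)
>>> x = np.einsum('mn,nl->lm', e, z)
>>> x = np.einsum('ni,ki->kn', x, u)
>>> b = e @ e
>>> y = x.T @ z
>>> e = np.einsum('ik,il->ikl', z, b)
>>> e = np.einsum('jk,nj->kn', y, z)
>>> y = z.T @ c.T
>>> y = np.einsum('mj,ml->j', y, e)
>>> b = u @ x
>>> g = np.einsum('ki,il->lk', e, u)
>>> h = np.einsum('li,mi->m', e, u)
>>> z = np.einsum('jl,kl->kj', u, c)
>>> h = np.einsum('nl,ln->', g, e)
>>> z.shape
(3, 5)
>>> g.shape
(5, 3)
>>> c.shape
(3, 5)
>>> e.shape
(3, 5)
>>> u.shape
(5, 5)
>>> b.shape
(5, 3)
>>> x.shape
(5, 3)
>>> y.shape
(3,)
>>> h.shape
()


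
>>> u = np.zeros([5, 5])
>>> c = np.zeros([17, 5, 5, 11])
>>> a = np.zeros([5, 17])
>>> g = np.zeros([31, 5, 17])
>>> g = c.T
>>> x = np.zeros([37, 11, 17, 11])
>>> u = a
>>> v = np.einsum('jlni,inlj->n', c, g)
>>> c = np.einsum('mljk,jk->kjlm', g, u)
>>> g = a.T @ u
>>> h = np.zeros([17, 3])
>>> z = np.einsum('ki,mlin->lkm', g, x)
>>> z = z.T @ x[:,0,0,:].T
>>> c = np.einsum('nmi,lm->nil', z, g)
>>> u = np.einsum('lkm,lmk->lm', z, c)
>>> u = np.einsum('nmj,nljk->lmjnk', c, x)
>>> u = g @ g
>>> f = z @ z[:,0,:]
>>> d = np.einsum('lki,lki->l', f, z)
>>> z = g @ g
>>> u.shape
(17, 17)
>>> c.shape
(37, 37, 17)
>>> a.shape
(5, 17)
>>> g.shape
(17, 17)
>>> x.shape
(37, 11, 17, 11)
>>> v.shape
(5,)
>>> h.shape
(17, 3)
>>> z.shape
(17, 17)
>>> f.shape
(37, 17, 37)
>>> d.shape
(37,)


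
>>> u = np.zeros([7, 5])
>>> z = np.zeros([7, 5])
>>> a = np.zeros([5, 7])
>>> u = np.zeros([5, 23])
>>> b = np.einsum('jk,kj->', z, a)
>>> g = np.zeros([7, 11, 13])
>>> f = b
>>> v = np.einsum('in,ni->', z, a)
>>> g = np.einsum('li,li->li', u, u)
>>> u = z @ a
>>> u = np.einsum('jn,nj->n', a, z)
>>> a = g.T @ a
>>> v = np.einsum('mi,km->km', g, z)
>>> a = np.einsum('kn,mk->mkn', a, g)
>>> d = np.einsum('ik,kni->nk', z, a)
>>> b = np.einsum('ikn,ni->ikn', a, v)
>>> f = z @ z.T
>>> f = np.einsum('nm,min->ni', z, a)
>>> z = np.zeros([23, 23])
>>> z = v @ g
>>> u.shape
(7,)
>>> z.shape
(7, 23)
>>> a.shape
(5, 23, 7)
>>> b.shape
(5, 23, 7)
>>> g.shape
(5, 23)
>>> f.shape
(7, 23)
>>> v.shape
(7, 5)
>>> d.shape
(23, 5)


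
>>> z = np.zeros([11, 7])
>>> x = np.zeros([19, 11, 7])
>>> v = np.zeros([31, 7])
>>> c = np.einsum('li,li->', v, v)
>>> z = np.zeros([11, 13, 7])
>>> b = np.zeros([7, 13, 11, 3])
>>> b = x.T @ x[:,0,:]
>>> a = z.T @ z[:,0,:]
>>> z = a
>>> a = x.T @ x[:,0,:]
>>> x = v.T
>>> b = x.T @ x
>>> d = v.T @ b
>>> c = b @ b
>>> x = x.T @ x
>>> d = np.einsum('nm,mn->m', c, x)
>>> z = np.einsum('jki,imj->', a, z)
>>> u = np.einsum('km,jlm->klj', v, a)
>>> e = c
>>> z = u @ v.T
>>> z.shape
(31, 11, 31)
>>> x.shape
(31, 31)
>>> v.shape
(31, 7)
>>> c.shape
(31, 31)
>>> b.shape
(31, 31)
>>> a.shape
(7, 11, 7)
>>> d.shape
(31,)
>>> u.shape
(31, 11, 7)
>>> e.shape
(31, 31)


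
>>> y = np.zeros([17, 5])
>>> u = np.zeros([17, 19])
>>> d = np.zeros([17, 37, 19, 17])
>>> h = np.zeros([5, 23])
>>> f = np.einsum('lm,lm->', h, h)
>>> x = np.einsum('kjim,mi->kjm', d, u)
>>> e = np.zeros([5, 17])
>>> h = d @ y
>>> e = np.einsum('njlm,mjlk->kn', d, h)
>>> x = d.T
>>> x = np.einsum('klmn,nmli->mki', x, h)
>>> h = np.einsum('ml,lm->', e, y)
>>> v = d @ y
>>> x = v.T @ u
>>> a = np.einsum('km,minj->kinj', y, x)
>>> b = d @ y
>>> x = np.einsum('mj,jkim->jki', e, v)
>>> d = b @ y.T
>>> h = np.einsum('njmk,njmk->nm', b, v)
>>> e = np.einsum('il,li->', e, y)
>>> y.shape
(17, 5)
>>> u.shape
(17, 19)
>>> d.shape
(17, 37, 19, 17)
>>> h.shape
(17, 19)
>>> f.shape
()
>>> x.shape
(17, 37, 19)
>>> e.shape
()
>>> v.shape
(17, 37, 19, 5)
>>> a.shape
(17, 19, 37, 19)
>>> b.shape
(17, 37, 19, 5)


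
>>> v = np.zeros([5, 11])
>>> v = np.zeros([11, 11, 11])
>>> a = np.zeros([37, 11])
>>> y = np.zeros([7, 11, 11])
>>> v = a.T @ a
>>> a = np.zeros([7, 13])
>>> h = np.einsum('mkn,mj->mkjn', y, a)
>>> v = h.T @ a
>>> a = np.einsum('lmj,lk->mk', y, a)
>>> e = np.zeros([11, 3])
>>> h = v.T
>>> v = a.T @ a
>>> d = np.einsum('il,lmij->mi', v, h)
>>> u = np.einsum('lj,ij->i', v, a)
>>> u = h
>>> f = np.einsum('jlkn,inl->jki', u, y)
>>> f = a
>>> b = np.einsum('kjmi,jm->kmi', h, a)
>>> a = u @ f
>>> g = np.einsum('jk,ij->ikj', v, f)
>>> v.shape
(13, 13)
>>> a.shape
(13, 11, 13, 13)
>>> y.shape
(7, 11, 11)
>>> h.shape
(13, 11, 13, 11)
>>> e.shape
(11, 3)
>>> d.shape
(11, 13)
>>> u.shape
(13, 11, 13, 11)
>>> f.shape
(11, 13)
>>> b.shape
(13, 13, 11)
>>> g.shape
(11, 13, 13)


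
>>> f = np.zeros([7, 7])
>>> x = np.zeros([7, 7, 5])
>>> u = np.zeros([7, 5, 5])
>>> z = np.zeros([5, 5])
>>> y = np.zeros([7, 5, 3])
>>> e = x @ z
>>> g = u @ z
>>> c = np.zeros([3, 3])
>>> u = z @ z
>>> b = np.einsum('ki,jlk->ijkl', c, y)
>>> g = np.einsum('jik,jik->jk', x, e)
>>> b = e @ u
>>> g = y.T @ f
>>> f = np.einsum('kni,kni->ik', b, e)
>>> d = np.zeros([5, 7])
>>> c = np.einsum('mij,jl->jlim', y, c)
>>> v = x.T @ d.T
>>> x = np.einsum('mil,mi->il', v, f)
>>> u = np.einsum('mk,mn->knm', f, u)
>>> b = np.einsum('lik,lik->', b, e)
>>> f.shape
(5, 7)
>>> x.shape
(7, 5)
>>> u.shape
(7, 5, 5)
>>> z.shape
(5, 5)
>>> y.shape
(7, 5, 3)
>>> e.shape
(7, 7, 5)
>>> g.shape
(3, 5, 7)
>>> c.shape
(3, 3, 5, 7)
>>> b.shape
()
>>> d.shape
(5, 7)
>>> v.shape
(5, 7, 5)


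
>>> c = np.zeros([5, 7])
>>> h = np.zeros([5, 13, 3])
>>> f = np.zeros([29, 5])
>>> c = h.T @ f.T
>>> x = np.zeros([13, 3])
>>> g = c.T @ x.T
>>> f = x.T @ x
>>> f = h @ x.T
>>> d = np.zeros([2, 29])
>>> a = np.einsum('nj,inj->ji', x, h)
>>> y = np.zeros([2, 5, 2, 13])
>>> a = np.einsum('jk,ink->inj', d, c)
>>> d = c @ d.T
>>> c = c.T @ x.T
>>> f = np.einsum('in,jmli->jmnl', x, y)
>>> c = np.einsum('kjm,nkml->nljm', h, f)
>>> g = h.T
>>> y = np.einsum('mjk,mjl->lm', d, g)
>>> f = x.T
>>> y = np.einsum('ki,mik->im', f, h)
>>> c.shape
(2, 2, 13, 3)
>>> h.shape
(5, 13, 3)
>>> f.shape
(3, 13)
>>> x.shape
(13, 3)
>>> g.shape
(3, 13, 5)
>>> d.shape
(3, 13, 2)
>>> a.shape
(3, 13, 2)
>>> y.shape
(13, 5)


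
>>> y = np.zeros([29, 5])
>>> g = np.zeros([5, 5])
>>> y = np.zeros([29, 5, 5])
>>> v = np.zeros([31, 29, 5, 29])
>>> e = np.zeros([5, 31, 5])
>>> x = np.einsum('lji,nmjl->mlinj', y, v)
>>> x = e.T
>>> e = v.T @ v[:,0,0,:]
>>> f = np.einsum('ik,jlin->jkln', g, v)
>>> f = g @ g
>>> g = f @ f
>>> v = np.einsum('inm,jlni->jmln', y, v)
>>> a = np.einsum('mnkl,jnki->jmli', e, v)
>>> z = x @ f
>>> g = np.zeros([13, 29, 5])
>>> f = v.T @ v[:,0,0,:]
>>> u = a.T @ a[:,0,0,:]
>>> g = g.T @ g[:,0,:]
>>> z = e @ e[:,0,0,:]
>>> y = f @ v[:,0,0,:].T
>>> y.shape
(5, 29, 5, 31)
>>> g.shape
(5, 29, 5)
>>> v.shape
(31, 5, 29, 5)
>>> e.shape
(29, 5, 29, 29)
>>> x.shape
(5, 31, 5)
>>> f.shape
(5, 29, 5, 5)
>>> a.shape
(31, 29, 29, 5)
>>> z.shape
(29, 5, 29, 29)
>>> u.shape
(5, 29, 29, 5)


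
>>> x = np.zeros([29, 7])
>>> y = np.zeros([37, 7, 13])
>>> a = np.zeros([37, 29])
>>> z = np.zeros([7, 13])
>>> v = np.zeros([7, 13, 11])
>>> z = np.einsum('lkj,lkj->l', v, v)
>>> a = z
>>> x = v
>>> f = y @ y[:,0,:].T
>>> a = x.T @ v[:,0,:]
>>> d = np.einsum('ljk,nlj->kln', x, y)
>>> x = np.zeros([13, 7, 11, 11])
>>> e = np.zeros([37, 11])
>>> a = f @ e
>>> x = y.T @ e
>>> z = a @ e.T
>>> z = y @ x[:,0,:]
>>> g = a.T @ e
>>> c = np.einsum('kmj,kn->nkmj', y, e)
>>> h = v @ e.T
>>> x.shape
(13, 7, 11)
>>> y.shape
(37, 7, 13)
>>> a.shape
(37, 7, 11)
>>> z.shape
(37, 7, 11)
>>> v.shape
(7, 13, 11)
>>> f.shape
(37, 7, 37)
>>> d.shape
(11, 7, 37)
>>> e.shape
(37, 11)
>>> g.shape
(11, 7, 11)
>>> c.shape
(11, 37, 7, 13)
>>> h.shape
(7, 13, 37)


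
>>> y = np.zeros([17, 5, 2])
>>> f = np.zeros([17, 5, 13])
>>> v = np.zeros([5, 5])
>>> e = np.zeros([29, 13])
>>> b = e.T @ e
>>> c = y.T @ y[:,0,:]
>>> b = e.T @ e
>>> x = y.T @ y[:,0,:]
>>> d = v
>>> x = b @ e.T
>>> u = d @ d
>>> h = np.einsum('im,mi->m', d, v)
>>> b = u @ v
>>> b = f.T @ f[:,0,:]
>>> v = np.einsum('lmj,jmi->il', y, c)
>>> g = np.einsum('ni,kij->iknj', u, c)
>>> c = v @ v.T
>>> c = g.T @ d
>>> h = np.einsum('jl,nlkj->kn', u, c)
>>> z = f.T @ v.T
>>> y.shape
(17, 5, 2)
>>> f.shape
(17, 5, 13)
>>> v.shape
(2, 17)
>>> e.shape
(29, 13)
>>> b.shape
(13, 5, 13)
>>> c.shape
(2, 5, 2, 5)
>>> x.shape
(13, 29)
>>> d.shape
(5, 5)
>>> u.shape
(5, 5)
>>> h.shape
(2, 2)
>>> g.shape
(5, 2, 5, 2)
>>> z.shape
(13, 5, 2)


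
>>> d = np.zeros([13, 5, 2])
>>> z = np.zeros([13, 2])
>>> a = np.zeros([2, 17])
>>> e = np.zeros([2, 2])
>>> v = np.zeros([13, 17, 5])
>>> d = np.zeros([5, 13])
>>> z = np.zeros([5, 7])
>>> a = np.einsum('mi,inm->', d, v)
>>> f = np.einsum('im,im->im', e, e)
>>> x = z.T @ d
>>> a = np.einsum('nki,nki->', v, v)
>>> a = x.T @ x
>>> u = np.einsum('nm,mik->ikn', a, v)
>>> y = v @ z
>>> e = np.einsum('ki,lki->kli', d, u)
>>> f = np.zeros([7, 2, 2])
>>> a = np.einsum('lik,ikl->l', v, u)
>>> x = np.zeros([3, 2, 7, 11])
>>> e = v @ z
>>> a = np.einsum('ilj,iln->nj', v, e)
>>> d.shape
(5, 13)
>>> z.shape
(5, 7)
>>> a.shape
(7, 5)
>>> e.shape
(13, 17, 7)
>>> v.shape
(13, 17, 5)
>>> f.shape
(7, 2, 2)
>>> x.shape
(3, 2, 7, 11)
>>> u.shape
(17, 5, 13)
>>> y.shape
(13, 17, 7)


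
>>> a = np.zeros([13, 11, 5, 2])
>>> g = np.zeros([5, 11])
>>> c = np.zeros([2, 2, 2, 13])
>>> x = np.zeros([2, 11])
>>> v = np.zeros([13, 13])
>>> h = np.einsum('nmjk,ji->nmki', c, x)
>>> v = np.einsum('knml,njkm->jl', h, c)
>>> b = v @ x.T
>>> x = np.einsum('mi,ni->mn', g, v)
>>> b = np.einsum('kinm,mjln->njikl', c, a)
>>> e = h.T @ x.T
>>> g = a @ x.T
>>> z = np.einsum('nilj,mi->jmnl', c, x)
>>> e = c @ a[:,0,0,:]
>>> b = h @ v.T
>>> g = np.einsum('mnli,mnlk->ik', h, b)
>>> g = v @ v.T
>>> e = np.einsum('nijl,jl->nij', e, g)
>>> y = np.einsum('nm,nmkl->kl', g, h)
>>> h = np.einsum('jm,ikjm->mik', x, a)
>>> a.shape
(13, 11, 5, 2)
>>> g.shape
(2, 2)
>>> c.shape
(2, 2, 2, 13)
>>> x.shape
(5, 2)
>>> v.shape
(2, 11)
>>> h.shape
(2, 13, 11)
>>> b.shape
(2, 2, 13, 2)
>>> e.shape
(2, 2, 2)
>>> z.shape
(13, 5, 2, 2)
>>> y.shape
(13, 11)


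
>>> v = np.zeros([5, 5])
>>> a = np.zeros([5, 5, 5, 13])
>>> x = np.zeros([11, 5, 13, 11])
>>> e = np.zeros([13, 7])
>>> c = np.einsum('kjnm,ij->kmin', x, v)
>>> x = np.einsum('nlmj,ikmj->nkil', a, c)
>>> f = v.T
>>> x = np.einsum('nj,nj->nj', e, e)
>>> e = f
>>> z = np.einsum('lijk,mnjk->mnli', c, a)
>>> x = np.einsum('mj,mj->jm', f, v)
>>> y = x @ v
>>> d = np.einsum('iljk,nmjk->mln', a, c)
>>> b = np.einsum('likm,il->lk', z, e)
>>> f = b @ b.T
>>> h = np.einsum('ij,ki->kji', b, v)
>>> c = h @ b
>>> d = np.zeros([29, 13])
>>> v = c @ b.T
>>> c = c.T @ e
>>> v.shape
(5, 11, 5)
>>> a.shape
(5, 5, 5, 13)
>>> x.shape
(5, 5)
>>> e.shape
(5, 5)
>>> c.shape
(11, 11, 5)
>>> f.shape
(5, 5)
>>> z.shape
(5, 5, 11, 11)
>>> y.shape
(5, 5)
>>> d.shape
(29, 13)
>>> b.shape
(5, 11)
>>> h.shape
(5, 11, 5)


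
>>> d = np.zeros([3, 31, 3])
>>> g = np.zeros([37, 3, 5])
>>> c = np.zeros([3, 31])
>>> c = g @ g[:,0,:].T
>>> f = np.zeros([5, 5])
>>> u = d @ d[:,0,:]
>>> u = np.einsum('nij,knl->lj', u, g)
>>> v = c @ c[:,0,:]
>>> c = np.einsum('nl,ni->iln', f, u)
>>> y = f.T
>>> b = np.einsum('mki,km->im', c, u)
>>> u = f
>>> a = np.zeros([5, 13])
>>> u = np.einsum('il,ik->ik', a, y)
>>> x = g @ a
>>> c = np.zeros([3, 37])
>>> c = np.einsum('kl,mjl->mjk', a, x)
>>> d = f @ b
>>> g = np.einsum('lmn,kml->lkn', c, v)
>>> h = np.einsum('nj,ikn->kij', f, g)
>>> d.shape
(5, 3)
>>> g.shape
(37, 37, 5)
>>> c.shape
(37, 3, 5)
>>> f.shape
(5, 5)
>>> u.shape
(5, 5)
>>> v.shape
(37, 3, 37)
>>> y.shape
(5, 5)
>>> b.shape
(5, 3)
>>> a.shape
(5, 13)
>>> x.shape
(37, 3, 13)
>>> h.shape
(37, 37, 5)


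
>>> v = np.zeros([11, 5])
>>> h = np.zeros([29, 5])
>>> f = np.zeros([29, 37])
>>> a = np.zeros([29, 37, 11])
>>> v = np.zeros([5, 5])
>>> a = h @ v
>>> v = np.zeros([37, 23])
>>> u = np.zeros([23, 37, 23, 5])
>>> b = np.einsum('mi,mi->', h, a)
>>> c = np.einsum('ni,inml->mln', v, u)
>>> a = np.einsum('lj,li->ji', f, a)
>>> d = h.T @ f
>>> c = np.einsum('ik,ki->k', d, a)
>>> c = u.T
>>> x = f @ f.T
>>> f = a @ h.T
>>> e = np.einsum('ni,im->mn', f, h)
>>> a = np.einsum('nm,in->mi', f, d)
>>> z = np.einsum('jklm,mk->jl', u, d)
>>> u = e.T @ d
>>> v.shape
(37, 23)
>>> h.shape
(29, 5)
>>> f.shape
(37, 29)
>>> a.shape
(29, 5)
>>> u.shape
(37, 37)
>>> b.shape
()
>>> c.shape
(5, 23, 37, 23)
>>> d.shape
(5, 37)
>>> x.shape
(29, 29)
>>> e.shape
(5, 37)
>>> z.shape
(23, 23)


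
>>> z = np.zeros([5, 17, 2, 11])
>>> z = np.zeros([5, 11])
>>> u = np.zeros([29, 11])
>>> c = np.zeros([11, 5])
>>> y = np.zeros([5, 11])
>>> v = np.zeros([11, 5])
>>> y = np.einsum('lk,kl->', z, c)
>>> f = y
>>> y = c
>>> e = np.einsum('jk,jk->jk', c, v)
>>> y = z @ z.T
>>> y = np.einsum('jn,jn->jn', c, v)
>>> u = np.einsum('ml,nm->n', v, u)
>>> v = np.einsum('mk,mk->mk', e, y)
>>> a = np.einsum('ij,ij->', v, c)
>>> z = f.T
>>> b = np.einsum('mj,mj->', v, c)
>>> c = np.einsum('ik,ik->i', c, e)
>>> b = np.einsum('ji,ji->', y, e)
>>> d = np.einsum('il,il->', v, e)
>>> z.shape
()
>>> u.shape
(29,)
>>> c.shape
(11,)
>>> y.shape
(11, 5)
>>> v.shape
(11, 5)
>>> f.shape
()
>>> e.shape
(11, 5)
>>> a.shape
()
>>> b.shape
()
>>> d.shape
()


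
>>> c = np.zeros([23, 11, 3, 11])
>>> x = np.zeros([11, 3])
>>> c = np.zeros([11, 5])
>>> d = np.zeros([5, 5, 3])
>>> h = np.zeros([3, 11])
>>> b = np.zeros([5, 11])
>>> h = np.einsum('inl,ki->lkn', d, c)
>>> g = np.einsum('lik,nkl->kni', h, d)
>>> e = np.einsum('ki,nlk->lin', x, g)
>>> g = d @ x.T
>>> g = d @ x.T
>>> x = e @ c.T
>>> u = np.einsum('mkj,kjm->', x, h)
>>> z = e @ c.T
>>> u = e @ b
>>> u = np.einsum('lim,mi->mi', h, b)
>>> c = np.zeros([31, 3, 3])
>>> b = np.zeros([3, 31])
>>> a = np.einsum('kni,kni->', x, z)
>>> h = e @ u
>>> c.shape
(31, 3, 3)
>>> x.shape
(5, 3, 11)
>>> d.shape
(5, 5, 3)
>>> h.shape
(5, 3, 11)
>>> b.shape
(3, 31)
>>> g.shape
(5, 5, 11)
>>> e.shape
(5, 3, 5)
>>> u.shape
(5, 11)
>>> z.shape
(5, 3, 11)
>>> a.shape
()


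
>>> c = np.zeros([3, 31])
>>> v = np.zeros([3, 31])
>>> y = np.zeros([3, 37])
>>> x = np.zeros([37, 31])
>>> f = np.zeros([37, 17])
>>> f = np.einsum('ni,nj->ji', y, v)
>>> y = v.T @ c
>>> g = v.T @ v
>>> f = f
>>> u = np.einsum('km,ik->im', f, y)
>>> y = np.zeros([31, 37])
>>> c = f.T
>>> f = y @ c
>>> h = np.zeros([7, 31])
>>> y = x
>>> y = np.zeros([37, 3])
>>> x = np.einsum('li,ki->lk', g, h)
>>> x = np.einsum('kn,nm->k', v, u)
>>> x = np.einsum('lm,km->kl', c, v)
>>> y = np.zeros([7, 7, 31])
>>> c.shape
(37, 31)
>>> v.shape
(3, 31)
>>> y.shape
(7, 7, 31)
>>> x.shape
(3, 37)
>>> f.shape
(31, 31)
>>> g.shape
(31, 31)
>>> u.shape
(31, 37)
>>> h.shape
(7, 31)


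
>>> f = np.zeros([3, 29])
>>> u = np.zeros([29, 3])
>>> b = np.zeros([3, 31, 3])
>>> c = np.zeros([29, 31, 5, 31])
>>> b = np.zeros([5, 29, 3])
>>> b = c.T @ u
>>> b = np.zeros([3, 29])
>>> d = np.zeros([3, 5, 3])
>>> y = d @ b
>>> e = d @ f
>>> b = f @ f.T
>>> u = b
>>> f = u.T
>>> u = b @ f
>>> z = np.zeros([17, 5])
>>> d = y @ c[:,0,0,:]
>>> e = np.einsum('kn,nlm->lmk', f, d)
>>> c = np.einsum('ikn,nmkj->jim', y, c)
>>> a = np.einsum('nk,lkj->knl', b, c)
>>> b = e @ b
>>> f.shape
(3, 3)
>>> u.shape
(3, 3)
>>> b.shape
(5, 31, 3)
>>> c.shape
(31, 3, 31)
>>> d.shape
(3, 5, 31)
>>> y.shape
(3, 5, 29)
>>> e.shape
(5, 31, 3)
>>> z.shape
(17, 5)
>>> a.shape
(3, 3, 31)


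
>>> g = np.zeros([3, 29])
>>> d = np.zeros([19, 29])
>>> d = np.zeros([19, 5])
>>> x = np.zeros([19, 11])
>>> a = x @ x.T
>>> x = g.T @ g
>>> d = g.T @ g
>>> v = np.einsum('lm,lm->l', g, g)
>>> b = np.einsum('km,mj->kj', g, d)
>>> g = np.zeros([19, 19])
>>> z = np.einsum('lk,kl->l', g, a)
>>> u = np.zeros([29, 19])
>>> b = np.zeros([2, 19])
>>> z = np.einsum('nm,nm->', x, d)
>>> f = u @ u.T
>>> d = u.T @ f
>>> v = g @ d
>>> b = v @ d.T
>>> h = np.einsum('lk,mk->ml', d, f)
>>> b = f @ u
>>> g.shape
(19, 19)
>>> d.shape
(19, 29)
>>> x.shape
(29, 29)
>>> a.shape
(19, 19)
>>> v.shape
(19, 29)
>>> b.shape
(29, 19)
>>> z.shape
()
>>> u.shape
(29, 19)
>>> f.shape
(29, 29)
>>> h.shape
(29, 19)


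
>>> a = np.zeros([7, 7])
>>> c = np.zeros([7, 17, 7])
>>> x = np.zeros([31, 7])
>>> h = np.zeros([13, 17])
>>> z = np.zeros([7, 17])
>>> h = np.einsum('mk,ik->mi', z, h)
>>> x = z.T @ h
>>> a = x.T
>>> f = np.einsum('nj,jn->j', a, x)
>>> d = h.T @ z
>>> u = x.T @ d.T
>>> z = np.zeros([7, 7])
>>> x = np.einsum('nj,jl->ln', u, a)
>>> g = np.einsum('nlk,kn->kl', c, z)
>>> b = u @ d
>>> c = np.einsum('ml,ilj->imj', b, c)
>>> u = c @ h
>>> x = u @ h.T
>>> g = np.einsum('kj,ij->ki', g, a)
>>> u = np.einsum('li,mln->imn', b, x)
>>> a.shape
(13, 17)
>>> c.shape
(7, 13, 7)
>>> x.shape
(7, 13, 7)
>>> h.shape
(7, 13)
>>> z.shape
(7, 7)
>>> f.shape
(17,)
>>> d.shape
(13, 17)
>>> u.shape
(17, 7, 7)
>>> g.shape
(7, 13)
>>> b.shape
(13, 17)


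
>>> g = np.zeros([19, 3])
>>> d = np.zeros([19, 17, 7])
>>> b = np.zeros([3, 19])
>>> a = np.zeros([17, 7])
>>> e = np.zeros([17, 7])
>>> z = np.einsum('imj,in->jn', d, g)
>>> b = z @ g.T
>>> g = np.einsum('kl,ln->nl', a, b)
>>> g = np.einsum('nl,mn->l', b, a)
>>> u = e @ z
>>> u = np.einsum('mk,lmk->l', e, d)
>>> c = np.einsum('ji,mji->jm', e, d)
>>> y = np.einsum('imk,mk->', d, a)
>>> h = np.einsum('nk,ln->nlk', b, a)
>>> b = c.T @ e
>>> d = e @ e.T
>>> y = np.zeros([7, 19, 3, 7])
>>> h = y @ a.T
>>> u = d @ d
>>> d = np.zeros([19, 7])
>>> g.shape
(19,)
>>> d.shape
(19, 7)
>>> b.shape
(19, 7)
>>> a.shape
(17, 7)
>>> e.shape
(17, 7)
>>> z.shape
(7, 3)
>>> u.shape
(17, 17)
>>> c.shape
(17, 19)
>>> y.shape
(7, 19, 3, 7)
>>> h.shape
(7, 19, 3, 17)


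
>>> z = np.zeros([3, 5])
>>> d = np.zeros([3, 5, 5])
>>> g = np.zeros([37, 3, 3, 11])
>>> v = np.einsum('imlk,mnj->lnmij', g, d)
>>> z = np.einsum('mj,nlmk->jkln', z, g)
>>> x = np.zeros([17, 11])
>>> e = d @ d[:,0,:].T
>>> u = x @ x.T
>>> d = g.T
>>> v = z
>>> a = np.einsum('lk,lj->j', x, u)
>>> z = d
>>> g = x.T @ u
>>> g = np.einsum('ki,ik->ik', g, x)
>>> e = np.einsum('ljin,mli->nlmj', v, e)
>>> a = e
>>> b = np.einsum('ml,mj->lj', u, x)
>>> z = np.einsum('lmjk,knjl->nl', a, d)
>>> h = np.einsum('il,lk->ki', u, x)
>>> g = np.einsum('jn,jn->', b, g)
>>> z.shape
(3, 37)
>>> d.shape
(11, 3, 3, 37)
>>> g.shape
()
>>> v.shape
(5, 11, 3, 37)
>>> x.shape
(17, 11)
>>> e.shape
(37, 5, 3, 11)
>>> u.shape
(17, 17)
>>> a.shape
(37, 5, 3, 11)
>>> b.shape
(17, 11)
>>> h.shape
(11, 17)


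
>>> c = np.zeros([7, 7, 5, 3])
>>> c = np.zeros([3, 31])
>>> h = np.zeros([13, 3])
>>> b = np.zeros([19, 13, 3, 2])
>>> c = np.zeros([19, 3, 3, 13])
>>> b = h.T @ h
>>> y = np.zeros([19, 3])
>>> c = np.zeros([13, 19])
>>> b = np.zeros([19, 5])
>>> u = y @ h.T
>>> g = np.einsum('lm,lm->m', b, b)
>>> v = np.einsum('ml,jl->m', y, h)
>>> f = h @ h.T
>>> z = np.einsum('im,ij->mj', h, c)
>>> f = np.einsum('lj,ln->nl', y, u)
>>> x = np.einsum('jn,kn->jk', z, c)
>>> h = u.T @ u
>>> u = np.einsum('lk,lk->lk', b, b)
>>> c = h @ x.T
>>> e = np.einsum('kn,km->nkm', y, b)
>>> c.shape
(13, 3)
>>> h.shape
(13, 13)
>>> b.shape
(19, 5)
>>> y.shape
(19, 3)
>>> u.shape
(19, 5)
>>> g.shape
(5,)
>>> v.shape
(19,)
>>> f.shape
(13, 19)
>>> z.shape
(3, 19)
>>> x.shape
(3, 13)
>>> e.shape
(3, 19, 5)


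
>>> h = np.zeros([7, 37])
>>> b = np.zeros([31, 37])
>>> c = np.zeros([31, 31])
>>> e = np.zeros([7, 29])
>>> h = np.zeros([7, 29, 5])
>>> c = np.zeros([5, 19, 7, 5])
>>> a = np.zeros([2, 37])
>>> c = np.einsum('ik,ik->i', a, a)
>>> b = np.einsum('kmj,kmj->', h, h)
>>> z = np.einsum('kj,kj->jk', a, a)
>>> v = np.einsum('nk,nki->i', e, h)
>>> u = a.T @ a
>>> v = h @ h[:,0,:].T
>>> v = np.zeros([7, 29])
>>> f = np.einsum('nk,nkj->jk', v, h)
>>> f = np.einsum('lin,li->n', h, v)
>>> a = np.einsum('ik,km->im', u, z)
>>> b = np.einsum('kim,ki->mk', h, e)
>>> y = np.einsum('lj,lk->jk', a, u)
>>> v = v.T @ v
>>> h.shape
(7, 29, 5)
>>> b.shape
(5, 7)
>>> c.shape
(2,)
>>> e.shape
(7, 29)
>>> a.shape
(37, 2)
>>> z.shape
(37, 2)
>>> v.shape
(29, 29)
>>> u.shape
(37, 37)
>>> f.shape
(5,)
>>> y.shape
(2, 37)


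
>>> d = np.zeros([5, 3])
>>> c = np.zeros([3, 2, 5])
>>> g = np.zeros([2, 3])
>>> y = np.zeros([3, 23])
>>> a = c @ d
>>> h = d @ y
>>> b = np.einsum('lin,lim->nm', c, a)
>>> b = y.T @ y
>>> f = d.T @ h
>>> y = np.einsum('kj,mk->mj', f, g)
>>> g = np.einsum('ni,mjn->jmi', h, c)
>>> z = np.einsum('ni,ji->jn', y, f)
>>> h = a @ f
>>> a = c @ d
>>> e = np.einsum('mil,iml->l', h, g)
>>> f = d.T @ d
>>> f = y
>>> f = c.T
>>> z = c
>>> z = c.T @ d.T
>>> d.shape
(5, 3)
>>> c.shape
(3, 2, 5)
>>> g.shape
(2, 3, 23)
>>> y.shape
(2, 23)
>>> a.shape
(3, 2, 3)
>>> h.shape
(3, 2, 23)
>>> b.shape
(23, 23)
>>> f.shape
(5, 2, 3)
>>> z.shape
(5, 2, 5)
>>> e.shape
(23,)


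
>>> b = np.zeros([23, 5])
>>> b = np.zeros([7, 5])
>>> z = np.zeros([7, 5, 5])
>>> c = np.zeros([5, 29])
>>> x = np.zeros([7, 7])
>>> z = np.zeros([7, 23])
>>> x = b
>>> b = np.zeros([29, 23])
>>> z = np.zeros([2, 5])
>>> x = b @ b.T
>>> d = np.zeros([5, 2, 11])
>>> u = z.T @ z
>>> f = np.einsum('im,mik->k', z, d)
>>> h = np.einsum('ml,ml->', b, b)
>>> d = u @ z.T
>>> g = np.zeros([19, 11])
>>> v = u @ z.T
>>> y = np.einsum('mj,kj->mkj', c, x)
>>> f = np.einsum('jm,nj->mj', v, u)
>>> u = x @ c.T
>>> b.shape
(29, 23)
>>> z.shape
(2, 5)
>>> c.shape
(5, 29)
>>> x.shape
(29, 29)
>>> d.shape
(5, 2)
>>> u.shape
(29, 5)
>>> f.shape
(2, 5)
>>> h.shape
()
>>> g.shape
(19, 11)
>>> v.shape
(5, 2)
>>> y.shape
(5, 29, 29)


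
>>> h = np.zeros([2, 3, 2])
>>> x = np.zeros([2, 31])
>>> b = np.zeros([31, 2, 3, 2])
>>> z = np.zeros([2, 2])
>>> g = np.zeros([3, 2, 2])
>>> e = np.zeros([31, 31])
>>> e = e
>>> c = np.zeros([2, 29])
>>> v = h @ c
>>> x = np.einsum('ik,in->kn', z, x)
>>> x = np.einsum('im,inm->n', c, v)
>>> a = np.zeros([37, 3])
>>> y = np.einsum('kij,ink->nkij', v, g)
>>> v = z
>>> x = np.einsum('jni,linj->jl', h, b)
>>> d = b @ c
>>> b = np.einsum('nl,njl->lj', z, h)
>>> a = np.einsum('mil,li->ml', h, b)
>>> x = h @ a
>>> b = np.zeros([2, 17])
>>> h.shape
(2, 3, 2)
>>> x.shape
(2, 3, 2)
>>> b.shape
(2, 17)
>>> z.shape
(2, 2)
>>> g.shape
(3, 2, 2)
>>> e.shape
(31, 31)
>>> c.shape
(2, 29)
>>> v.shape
(2, 2)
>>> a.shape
(2, 2)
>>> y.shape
(2, 2, 3, 29)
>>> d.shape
(31, 2, 3, 29)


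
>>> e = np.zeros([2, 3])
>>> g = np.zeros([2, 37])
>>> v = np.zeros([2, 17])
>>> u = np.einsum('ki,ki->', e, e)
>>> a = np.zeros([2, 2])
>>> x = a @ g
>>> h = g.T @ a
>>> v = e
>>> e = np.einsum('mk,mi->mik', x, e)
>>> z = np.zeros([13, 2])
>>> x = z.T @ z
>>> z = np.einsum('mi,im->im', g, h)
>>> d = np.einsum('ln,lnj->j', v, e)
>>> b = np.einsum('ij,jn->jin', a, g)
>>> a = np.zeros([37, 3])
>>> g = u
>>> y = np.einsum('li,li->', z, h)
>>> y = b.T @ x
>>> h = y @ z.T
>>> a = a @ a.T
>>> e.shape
(2, 3, 37)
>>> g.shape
()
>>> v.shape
(2, 3)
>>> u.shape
()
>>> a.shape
(37, 37)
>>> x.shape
(2, 2)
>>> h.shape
(37, 2, 37)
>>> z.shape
(37, 2)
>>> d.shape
(37,)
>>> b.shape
(2, 2, 37)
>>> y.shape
(37, 2, 2)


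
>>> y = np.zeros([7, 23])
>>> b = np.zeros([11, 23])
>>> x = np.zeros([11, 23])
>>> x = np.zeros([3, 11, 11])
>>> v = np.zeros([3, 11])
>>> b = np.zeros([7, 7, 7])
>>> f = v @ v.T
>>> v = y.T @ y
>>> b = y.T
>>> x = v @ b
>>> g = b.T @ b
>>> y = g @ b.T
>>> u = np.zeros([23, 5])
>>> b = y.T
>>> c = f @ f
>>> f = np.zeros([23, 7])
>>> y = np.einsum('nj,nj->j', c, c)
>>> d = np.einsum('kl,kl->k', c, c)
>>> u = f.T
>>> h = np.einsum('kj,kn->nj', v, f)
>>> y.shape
(3,)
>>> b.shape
(23, 7)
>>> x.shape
(23, 7)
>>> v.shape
(23, 23)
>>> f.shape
(23, 7)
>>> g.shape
(7, 7)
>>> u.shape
(7, 23)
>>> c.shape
(3, 3)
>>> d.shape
(3,)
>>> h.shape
(7, 23)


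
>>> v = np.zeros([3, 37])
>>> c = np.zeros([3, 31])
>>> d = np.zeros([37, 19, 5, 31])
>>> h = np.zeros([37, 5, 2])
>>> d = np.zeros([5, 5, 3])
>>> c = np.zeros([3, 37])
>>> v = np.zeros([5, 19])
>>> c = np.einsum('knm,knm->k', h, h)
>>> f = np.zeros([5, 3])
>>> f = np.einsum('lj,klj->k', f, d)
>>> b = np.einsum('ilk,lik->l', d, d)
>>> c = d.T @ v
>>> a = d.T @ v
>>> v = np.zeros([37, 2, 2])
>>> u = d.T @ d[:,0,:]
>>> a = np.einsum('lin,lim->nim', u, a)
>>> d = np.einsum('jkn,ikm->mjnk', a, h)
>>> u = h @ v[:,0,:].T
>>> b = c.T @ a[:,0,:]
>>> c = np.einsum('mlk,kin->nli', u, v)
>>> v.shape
(37, 2, 2)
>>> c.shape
(2, 5, 2)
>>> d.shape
(2, 3, 19, 5)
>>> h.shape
(37, 5, 2)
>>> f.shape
(5,)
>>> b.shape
(19, 5, 19)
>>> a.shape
(3, 5, 19)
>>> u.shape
(37, 5, 37)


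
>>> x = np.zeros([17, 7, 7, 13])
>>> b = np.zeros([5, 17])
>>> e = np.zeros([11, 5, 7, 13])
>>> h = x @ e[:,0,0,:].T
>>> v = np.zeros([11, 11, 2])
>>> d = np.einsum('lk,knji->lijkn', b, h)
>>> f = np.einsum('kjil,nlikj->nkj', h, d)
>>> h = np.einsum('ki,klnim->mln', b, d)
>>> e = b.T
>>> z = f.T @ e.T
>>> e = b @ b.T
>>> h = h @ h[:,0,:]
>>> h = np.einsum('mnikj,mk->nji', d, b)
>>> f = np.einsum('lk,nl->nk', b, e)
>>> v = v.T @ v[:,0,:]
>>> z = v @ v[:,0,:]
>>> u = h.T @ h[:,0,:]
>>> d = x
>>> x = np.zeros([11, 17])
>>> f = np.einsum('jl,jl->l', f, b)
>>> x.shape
(11, 17)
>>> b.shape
(5, 17)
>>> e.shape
(5, 5)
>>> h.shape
(11, 7, 7)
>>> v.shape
(2, 11, 2)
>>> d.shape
(17, 7, 7, 13)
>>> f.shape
(17,)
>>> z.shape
(2, 11, 2)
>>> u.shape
(7, 7, 7)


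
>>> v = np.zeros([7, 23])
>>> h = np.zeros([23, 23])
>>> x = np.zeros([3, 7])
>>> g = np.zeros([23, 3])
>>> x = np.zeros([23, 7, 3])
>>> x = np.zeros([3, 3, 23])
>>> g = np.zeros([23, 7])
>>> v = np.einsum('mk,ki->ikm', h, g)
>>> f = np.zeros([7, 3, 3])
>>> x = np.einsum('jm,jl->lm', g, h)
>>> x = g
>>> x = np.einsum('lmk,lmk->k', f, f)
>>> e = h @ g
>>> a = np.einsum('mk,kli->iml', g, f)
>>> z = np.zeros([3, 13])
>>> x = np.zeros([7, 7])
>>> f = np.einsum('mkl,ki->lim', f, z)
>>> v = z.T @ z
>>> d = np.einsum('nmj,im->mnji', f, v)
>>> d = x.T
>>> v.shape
(13, 13)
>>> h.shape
(23, 23)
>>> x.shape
(7, 7)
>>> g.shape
(23, 7)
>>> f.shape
(3, 13, 7)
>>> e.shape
(23, 7)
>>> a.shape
(3, 23, 3)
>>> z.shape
(3, 13)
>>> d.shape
(7, 7)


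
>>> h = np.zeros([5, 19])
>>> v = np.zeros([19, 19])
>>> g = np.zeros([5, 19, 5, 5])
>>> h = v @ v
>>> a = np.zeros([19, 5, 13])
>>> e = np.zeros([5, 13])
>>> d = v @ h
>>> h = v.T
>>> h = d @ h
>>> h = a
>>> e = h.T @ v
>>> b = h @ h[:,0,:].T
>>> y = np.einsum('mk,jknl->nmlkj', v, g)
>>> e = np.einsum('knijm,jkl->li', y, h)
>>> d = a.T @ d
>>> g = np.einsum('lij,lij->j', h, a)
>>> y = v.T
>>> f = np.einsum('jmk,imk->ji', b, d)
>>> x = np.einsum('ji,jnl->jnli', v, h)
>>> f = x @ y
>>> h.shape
(19, 5, 13)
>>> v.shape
(19, 19)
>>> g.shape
(13,)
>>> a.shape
(19, 5, 13)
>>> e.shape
(13, 5)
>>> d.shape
(13, 5, 19)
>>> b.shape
(19, 5, 19)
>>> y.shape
(19, 19)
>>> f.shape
(19, 5, 13, 19)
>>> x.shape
(19, 5, 13, 19)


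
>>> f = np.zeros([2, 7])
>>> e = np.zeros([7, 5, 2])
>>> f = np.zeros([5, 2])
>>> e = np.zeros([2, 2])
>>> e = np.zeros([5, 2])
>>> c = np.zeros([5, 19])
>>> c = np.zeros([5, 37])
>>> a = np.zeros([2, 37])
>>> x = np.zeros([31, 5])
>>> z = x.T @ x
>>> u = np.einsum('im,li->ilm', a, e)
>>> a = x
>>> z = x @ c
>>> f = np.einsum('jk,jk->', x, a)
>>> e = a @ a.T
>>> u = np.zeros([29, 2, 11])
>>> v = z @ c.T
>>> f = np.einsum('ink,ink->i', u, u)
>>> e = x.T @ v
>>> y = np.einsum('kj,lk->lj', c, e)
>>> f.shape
(29,)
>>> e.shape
(5, 5)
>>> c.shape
(5, 37)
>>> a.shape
(31, 5)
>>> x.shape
(31, 5)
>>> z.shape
(31, 37)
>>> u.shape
(29, 2, 11)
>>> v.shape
(31, 5)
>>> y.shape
(5, 37)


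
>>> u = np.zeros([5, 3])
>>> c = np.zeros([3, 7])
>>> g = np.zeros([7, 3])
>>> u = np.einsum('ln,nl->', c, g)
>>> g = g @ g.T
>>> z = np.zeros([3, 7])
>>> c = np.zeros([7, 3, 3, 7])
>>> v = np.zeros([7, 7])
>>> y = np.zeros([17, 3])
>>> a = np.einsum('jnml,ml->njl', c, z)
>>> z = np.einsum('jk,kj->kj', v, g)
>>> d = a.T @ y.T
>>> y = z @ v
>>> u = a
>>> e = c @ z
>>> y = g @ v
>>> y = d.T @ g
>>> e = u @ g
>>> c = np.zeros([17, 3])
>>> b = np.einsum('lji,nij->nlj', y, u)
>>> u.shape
(3, 7, 7)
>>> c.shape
(17, 3)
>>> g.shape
(7, 7)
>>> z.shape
(7, 7)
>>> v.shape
(7, 7)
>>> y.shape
(17, 7, 7)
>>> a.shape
(3, 7, 7)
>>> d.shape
(7, 7, 17)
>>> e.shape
(3, 7, 7)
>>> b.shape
(3, 17, 7)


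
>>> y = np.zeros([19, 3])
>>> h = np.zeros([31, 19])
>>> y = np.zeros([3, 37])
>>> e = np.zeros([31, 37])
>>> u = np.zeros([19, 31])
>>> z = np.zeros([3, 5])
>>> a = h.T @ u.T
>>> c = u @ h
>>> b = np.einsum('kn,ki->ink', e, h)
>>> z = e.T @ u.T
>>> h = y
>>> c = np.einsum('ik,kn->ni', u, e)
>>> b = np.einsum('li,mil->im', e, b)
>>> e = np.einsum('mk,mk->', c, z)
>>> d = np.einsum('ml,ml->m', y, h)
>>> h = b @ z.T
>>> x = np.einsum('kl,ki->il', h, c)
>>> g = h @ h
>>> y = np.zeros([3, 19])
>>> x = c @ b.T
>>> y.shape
(3, 19)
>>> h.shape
(37, 37)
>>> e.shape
()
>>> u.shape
(19, 31)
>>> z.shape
(37, 19)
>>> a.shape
(19, 19)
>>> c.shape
(37, 19)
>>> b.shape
(37, 19)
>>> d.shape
(3,)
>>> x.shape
(37, 37)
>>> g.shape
(37, 37)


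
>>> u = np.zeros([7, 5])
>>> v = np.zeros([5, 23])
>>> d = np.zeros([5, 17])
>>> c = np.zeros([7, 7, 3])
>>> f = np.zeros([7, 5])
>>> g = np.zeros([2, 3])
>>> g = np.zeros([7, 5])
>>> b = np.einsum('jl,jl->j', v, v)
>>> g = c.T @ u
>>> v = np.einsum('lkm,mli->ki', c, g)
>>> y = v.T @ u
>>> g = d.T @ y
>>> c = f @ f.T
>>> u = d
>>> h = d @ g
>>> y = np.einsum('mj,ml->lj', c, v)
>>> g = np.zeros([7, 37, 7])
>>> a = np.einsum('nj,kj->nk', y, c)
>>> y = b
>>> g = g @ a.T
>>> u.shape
(5, 17)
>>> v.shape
(7, 5)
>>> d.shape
(5, 17)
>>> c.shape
(7, 7)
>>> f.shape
(7, 5)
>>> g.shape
(7, 37, 5)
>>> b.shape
(5,)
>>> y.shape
(5,)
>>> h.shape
(5, 5)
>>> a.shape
(5, 7)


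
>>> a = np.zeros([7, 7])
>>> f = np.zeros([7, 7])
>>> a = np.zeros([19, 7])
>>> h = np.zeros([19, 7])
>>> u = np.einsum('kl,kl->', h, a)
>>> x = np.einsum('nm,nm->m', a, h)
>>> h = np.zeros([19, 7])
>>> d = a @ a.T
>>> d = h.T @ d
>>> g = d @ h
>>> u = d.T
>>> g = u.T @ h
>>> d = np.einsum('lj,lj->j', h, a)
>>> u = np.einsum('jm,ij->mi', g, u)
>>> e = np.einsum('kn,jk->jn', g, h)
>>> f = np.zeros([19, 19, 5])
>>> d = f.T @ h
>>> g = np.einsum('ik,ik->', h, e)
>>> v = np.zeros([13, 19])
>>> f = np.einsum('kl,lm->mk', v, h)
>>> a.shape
(19, 7)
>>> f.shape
(7, 13)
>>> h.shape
(19, 7)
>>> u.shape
(7, 19)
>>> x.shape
(7,)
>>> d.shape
(5, 19, 7)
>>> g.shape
()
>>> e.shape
(19, 7)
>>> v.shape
(13, 19)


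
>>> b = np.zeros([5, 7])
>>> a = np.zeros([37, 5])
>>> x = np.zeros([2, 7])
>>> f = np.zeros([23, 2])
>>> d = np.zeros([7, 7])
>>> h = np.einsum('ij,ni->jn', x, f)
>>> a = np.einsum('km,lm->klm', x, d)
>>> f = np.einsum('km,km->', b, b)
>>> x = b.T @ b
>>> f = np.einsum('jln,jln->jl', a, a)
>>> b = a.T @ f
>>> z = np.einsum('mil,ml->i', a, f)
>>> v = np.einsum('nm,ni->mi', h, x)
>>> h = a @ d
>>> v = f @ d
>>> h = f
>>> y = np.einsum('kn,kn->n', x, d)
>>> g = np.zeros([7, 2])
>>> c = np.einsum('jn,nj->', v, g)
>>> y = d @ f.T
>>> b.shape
(7, 7, 7)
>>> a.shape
(2, 7, 7)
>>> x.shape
(7, 7)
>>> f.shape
(2, 7)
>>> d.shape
(7, 7)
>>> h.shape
(2, 7)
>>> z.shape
(7,)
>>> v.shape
(2, 7)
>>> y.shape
(7, 2)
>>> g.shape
(7, 2)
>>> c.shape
()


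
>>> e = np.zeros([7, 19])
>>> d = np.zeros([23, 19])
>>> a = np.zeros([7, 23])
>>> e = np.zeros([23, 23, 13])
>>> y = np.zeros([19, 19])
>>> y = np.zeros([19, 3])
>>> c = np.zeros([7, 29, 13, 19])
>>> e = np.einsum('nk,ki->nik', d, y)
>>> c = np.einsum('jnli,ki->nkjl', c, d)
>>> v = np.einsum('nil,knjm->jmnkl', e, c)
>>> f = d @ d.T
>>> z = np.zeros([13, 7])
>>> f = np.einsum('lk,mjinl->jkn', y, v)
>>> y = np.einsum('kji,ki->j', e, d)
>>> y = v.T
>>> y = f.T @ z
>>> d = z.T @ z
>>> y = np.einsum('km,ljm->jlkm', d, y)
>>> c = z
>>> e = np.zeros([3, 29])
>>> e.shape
(3, 29)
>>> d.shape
(7, 7)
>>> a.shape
(7, 23)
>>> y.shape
(3, 29, 7, 7)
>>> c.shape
(13, 7)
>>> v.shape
(7, 13, 23, 29, 19)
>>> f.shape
(13, 3, 29)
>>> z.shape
(13, 7)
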